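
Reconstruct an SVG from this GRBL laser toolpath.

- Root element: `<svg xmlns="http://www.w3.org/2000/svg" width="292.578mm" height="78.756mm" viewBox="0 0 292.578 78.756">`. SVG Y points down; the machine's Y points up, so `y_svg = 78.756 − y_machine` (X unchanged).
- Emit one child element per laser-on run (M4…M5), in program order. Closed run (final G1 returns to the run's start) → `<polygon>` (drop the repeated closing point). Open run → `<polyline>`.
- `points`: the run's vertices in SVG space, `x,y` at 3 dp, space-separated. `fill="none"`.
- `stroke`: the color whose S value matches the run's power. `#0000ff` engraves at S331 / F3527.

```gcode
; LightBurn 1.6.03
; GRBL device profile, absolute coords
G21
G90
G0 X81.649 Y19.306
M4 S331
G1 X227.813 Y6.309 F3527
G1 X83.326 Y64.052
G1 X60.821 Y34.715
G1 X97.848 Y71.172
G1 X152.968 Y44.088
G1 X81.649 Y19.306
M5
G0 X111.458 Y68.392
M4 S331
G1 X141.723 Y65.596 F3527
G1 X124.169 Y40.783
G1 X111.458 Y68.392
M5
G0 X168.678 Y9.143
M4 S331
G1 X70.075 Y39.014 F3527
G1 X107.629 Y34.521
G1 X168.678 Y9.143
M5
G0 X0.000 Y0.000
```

<svg xmlns="http://www.w3.org/2000/svg" width="292.578mm" height="78.756mm" viewBox="0 0 292.578 78.756">
  <polygon points="81.649,59.450 227.813,72.447 83.326,14.704 60.821,44.041 97.848,7.584 152.968,34.668" fill="none" stroke="#0000ff"/>
  <polygon points="111.458,10.364 141.723,13.160 124.169,37.973" fill="none" stroke="#0000ff"/>
  <polygon points="168.678,69.613 70.075,39.742 107.629,44.235" fill="none" stroke="#0000ff"/>
</svg>

y_svg = 78.756 − y_m. Every run uses S331, so all elements get stroke `#0000ff` (engrave).

[1] closed run; points: 81.649,59.450 227.813,72.447 83.326,14.704 60.821,44.041 97.848,7.584 152.968,34.668

[2] closed run; points: 111.458,10.364 141.723,13.160 124.169,37.973

[3] closed run; points: 168.678,69.613 70.075,39.742 107.629,44.235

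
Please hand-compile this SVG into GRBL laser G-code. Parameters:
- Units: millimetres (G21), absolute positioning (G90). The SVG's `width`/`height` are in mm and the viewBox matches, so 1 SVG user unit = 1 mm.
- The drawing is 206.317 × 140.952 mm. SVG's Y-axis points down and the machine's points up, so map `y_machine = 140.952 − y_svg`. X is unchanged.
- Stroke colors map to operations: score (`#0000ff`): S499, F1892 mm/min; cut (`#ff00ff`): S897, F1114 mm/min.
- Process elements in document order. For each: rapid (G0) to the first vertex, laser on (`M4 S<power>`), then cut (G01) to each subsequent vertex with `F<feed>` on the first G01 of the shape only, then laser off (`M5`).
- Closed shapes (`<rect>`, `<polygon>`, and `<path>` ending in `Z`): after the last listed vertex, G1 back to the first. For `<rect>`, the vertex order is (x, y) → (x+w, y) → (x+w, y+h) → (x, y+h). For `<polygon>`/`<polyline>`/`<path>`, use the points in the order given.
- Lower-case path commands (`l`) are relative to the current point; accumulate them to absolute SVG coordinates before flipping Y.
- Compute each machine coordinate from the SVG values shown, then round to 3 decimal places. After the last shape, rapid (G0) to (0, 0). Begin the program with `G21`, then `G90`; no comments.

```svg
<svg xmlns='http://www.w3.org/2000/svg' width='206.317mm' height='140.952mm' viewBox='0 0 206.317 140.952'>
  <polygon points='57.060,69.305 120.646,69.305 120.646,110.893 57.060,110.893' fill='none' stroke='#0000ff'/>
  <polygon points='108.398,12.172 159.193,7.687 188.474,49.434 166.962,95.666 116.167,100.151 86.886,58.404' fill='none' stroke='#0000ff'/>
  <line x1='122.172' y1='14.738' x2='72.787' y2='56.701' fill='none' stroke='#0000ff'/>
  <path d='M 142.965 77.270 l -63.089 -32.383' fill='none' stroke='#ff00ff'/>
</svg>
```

G21
G90
G0 X57.060 Y71.647
M4 S499
G01 X120.646 Y71.647 F1892
G01 X120.646 Y30.059
G01 X57.060 Y30.059
G01 X57.060 Y71.647
M5
G0 X108.398 Y128.780
M4 S499
G01 X159.193 Y133.265 F1892
G01 X188.474 Y91.518
G01 X166.962 Y45.286
G01 X116.167 Y40.801
G01 X86.886 Y82.548
G01 X108.398 Y128.780
M5
G0 X122.172 Y126.214
M4 S499
G01 X72.787 Y84.251 F1892
M5
G0 X142.965 Y63.682
M4 S897
G01 X79.876 Y96.065 F1114
M5
G0 X0.000 Y0.000

viewBox `0 0 206.317 140.952` with mm width/height → 1 unit = 1 mm. Flip: y_m = 140.952 − y_svg.

**Shape 1** — `<polygon>` rectangle, stroke `#0000ff` → score (S499, F1892). Machine vertices: (57.060,71.647) → (120.646,71.647) → (120.646,30.059) → (57.060,30.059) → (57.060,71.647). Closed: final G1 returns to the first vertex.

**Shape 2** — `<polygon>` regular polygon, stroke `#0000ff` → score (S499, F1892). Machine vertices: (108.398,128.780) → (159.193,133.265) → (188.474,91.518) → (166.962,45.286) → (116.167,40.801) → (86.886,82.548) → (108.398,128.780). Closed: final G1 returns to the first vertex.

**Shape 3** — `<line>` line segment, stroke `#0000ff` → score (S499, F1892). Machine vertices: (122.172,126.214) → (72.787,84.251). Open path.

**Shape 4** — `<path>` line segment, stroke `#ff00ff` → cut (S897, F1114). Machine vertices: (142.965,63.682) → (79.876,96.065). Open path.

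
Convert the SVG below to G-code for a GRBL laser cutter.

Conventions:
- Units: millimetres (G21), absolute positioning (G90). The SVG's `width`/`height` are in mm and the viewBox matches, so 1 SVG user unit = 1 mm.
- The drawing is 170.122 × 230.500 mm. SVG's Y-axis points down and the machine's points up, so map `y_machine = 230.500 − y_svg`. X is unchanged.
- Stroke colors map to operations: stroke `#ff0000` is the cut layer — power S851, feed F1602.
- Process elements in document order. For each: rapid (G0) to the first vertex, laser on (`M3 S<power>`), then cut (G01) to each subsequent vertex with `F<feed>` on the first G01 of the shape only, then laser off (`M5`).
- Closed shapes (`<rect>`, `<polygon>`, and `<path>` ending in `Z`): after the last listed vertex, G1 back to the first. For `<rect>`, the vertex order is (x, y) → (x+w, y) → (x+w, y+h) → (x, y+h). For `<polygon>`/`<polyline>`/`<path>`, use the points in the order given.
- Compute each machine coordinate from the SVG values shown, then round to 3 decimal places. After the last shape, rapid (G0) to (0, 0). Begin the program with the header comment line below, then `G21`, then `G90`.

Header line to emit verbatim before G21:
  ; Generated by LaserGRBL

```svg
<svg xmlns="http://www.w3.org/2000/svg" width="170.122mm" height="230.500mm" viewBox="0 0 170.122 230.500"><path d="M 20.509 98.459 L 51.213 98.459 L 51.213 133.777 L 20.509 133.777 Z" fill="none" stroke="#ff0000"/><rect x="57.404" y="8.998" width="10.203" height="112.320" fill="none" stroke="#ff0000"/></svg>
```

; Generated by LaserGRBL
G21
G90
G0 X20.509 Y132.041
M3 S851
G01 X51.213 Y132.041 F1602
G01 X51.213 Y96.723
G01 X20.509 Y96.723
G01 X20.509 Y132.041
M5
G0 X57.404 Y221.502
M3 S851
G01 X67.607 Y221.502 F1602
G01 X67.607 Y109.182
G01 X57.404 Y109.182
G01 X57.404 Y221.502
M5
G0 X0.000 Y0.000

viewBox `0 0 170.122 230.500` with mm width/height → 1 unit = 1 mm. Flip: y_m = 230.500 − y_svg.

**Shape 1** — `<path>` rectangle, stroke `#ff0000` → cut (S851, F1602). Machine vertices: (20.509,132.041) → (51.213,132.041) → (51.213,96.723) → (20.509,96.723) → (20.509,132.041). Closed: final G1 returns to the first vertex.

**Shape 2** — `<rect>` rectangle, stroke `#ff0000` → cut (S851, F1602). Machine vertices: (57.404,221.502) → (67.607,221.502) → (67.607,109.182) → (57.404,109.182) → (57.404,221.502). Closed: final G1 returns to the first vertex.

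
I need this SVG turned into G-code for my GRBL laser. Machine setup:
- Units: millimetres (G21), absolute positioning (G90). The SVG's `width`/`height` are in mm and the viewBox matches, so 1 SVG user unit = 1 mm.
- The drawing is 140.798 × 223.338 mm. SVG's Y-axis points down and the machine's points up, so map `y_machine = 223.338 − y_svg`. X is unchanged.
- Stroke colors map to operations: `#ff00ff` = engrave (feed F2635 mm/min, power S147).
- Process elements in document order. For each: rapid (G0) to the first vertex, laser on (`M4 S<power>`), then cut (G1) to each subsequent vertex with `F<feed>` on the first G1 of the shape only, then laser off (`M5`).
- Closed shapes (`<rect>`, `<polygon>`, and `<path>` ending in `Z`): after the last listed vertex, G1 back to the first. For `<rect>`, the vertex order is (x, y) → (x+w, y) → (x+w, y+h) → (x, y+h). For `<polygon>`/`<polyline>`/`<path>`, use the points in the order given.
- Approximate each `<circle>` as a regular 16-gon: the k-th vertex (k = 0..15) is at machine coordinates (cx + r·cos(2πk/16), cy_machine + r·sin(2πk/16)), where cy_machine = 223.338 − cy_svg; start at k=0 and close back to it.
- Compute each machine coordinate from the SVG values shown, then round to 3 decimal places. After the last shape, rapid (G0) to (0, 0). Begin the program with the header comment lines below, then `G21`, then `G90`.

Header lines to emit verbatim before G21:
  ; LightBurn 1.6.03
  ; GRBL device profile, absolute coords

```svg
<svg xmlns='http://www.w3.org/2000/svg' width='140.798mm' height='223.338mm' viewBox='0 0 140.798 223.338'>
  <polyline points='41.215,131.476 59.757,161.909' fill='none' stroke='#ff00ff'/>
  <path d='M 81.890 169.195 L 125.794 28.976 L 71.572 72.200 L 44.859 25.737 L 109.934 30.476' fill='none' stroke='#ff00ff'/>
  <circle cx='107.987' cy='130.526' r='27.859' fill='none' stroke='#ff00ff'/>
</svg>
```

; LightBurn 1.6.03
; GRBL device profile, absolute coords
G21
G90
G0 X41.215 Y91.862
M4 S147
G1 X59.757 Y61.429 F2635
M5
G0 X81.890 Y54.143
M4 S147
G1 X125.794 Y194.362 F2635
G1 X71.572 Y151.138
G1 X44.859 Y197.601
G1 X109.934 Y192.862
M5
G0 X135.846 Y92.812
M4 S147
G1 X133.725 Y103.473 F2635
G1 X127.686 Y112.511
G1 X118.648 Y118.550
G1 X107.987 Y120.671
G1 X97.326 Y118.550
G1 X88.288 Y112.511
G1 X82.249 Y103.473
G1 X80.128 Y92.812
G1 X82.249 Y82.151
G1 X88.288 Y73.113
G1 X97.326 Y67.074
G1 X107.987 Y64.953
G1 X118.648 Y67.074
G1 X127.686 Y73.113
G1 X133.725 Y82.151
G1 X135.846 Y92.812
M5
G0 X0.000 Y0.000

Since the viewBox matches the mm dimensions, user units are millimetres directly. The only transform is the Y-flip y_m = 223.338 − y_svg.

Shape 1 is a line segment drawn with `<polyline>`. Its stroke #ff00ff means engrave at S147, F2635. After flipping Y the toolpath is (41.215,91.862) → (59.757,61.429).

Shape 2 is a open polyline drawn with `<path>`. Its stroke #ff00ff means engrave at S147, F2635. After flipping Y the toolpath is (81.890,54.143) → (125.794,194.362) → (71.572,151.138) → (44.859,197.601) → (109.934,192.862).

Shape 3 is a circle drawn with `<circle>`. Its stroke #ff00ff means engrave at S147, F2635. After flipping Y the toolpath is (135.846,92.812) → (133.725,103.473) → (127.686,112.511) → (118.648,118.550) → (107.987,120.671) → (97.326,118.550) → (88.288,112.511) → (82.249,103.473) → (80.128,92.812) → (82.249,82.151) → (88.288,73.113) → (97.326,67.074) → (107.987,64.953) → (118.648,67.074) → (127.686,73.113) → (133.725,82.151) → (135.846,92.812), returning to the start.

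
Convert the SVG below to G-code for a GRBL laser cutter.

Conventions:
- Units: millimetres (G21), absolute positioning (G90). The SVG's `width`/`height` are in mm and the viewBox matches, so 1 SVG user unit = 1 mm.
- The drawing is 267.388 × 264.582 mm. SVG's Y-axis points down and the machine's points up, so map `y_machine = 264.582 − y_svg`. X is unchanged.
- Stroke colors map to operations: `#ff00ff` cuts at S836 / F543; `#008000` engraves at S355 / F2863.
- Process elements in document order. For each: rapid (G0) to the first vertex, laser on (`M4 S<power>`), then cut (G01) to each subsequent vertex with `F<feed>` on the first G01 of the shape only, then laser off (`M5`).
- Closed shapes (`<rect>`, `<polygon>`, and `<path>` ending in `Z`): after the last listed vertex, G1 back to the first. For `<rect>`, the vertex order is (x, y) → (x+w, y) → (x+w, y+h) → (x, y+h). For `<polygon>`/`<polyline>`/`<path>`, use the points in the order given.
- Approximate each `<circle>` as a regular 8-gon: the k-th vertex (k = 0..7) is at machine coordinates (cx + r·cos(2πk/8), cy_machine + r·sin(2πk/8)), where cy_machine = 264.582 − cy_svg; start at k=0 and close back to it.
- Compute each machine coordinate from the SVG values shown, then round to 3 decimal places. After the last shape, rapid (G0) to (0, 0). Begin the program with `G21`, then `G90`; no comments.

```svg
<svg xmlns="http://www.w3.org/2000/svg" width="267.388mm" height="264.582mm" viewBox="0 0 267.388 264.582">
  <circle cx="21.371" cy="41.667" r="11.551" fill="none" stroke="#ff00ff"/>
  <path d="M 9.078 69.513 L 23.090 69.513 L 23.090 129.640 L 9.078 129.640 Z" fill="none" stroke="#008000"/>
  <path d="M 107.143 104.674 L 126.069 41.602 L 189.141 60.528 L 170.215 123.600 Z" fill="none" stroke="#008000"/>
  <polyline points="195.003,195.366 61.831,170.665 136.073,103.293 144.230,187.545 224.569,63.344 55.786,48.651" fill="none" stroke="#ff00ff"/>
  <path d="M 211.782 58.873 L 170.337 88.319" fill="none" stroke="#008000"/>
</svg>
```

G21
G90
G0 X32.922 Y222.915
M4 S836
G01 X29.539 Y231.083 F543
G01 X21.371 Y234.466
G01 X13.203 Y231.083
G01 X9.820 Y222.915
G01 X13.203 Y214.747
G01 X21.371 Y211.364
G01 X29.539 Y214.747
G01 X32.922 Y222.915
M5
G0 X9.078 Y195.069
M4 S355
G01 X23.090 Y195.069 F2863
G01 X23.090 Y134.942
G01 X9.078 Y134.942
G01 X9.078 Y195.069
M5
G0 X107.143 Y159.908
M4 S355
G01 X126.069 Y222.980 F2863
G01 X189.141 Y204.054
G01 X170.215 Y140.982
G01 X107.143 Y159.908
M5
G0 X195.003 Y69.216
M4 S836
G01 X61.831 Y93.917 F543
G01 X136.073 Y161.289
G01 X144.230 Y77.037
G01 X224.569 Y201.238
G01 X55.786 Y215.931
M5
G0 X211.782 Y205.709
M4 S355
G01 X170.337 Y176.263 F2863
M5
G0 X0.000 Y0.000

1 u = 1 mm; y_m = 264.582 − y.

[1] `<circle>` circle, #ff00ff→cut S836 F543: (32.922,222.915) → (29.539,231.083) → (21.371,234.466) → (13.203,231.083) → (9.820,222.915) → (13.203,214.747) → (21.371,211.364) → (29.539,214.747) → (32.922,222.915) (closed)

[2] `<path>` rectangle, #008000→engrave S355 F2863: (9.078,195.069) → (23.090,195.069) → (23.090,134.942) → (9.078,134.942) → (9.078,195.069) (closed)

[3] `<path>` regular polygon, #008000→engrave S355 F2863: (107.143,159.908) → (126.069,222.980) → (189.141,204.054) → (170.215,140.982) → (107.143,159.908) (closed)

[4] `<polyline>` open polyline, #ff00ff→cut S836 F543: (195.003,69.216) → (61.831,93.917) → (136.073,161.289) → (144.230,77.037) → (224.569,201.238) → (55.786,215.931)

[5] `<path>` line segment, #008000→engrave S355 F2863: (211.782,205.709) → (170.337,176.263)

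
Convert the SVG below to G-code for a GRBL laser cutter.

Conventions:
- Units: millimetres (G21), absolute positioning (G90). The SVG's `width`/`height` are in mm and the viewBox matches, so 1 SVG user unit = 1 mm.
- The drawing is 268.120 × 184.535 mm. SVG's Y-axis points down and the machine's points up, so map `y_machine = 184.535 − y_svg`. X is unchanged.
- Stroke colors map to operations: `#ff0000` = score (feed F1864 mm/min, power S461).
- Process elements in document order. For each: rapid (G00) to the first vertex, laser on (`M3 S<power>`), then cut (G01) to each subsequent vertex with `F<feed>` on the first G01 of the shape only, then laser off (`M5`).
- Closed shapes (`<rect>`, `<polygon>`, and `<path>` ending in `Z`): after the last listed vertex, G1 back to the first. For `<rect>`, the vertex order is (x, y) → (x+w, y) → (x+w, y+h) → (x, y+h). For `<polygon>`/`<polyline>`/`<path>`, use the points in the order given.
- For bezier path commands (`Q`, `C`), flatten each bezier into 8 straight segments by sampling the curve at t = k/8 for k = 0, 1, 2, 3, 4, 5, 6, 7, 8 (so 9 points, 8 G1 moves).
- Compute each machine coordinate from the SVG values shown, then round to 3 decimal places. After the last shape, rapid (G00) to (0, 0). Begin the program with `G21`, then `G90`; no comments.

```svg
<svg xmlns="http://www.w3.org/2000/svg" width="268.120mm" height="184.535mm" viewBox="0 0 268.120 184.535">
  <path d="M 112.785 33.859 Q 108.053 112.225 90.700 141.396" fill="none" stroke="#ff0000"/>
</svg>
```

1 u = 1 mm; y_m = 184.535 − y.

[1] `<path>` quadratic bezier, #ff0000→score S461 F1864: (112.785,150.676) → (111.405,131.853) → (109.630,114.568) → (107.461,98.820) → (104.898,84.609) → (101.940,71.935) → (98.588,60.799) → (94.841,51.200) → (90.700,43.139)

G21
G90
G00 X112.785 Y150.676
M3 S461
G01 X111.405 Y131.853 F1864
G01 X109.630 Y114.568
G01 X107.461 Y98.820
G01 X104.898 Y84.609
G01 X101.940 Y71.935
G01 X98.588 Y60.799
G01 X94.841 Y51.200
G01 X90.700 Y43.139
M5
G00 X0.000 Y0.000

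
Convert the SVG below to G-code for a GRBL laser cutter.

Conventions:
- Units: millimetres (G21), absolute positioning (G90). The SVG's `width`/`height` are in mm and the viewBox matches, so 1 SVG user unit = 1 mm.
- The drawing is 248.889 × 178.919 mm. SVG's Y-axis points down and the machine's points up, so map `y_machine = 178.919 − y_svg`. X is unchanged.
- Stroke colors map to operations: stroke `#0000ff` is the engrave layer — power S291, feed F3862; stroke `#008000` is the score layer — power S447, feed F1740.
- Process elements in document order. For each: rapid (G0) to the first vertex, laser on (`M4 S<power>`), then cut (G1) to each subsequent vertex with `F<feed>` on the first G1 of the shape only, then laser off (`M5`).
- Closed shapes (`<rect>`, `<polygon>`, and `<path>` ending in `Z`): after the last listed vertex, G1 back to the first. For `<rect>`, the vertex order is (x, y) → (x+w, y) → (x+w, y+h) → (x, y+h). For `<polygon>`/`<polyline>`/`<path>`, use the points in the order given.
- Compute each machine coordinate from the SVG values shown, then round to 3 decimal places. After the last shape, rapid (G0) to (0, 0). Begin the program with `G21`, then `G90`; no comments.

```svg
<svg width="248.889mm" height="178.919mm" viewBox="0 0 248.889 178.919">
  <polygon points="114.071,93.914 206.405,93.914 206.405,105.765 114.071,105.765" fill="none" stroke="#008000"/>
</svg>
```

1 u = 1 mm; y_m = 178.919 − y.

[1] `<polygon>` rectangle, #008000→score S447 F1740: (114.071,85.005) → (206.405,85.005) → (206.405,73.154) → (114.071,73.154) → (114.071,85.005) (closed)

G21
G90
G0 X114.071 Y85.005
M4 S447
G1 X206.405 Y85.005 F1740
G1 X206.405 Y73.154
G1 X114.071 Y73.154
G1 X114.071 Y85.005
M5
G0 X0.000 Y0.000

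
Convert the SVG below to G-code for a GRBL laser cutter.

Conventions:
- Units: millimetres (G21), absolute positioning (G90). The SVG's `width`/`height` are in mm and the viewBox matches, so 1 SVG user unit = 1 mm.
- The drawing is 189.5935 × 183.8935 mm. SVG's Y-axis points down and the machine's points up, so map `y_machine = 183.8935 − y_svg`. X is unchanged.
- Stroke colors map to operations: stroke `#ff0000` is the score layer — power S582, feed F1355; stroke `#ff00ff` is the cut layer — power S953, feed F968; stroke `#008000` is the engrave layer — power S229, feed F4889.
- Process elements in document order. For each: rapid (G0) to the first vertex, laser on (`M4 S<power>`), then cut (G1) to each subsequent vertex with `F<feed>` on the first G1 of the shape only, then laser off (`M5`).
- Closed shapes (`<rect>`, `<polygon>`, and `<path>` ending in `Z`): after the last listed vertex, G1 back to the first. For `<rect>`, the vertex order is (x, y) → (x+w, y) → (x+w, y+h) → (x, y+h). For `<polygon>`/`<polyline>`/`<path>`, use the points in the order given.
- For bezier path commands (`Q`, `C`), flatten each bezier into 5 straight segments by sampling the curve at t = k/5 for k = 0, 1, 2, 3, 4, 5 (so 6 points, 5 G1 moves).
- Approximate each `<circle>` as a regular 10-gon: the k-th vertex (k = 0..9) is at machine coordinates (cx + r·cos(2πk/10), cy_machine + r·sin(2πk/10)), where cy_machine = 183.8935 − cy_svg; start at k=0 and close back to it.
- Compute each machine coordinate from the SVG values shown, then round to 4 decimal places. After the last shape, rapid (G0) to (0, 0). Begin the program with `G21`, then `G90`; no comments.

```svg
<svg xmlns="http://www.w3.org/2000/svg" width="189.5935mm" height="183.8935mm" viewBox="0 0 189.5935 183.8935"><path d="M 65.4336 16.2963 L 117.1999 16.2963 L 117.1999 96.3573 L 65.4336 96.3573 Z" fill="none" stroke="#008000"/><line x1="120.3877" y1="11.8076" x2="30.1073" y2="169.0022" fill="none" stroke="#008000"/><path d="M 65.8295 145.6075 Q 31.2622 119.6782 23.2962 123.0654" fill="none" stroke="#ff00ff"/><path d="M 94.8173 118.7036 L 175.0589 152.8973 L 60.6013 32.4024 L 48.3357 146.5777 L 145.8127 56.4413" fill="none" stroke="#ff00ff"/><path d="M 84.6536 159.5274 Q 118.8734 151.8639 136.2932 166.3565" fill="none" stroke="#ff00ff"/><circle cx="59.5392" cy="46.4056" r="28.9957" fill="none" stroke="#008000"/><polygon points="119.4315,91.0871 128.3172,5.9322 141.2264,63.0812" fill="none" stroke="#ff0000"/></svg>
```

viewBox `0 0 189.5935 183.8935` with mm width/height → 1 unit = 1 mm. Flip: y_m = 183.8935 − y_svg.

**Shape 1** — `<path>` rectangle, stroke `#008000` → engrave (S229, F4889). Machine vertices: (65.4336,167.5972) → (117.1999,167.5972) → (117.1999,87.5362) → (65.4336,87.5362) → (65.4336,167.5972). Closed: final G1 returns to the first vertex.

**Shape 2** — `<line>` line segment, stroke `#008000` → engrave (S229, F4889). Machine vertices: (120.3877,172.0859) → (30.1073,14.8913). Open path.

**Shape 3** — `<path>` quadratic bezier, stroke `#ff00ff` → cut (S953, F968). Control points (SVG): P0=(65.8295,145.6075), P1=(31.2622,119.6782), P2=(23.2962,123.0654); sampled at t=k/5. Machine vertices: (65.8295,38.2860) → (53.0666,47.4851) → (42.4319,54.3388) → (33.9252,58.8472) → (27.5467,61.0103) → (23.2962,60.8281). Open path.

**Shape 4** — `<path>` open polyline, stroke `#ff00ff` → cut (S953, F968). Machine vertices: (94.8173,65.1899) → (175.0589,30.9962) → (60.6013,151.4911) → (48.3357,37.3158) → (145.8127,127.4522). Open path.

**Shape 5** — `<path>` quadratic bezier, stroke `#ff00ff` → cut (S953, F968). Control points (SVG): P0=(84.6536,159.5274), P1=(118.8734,151.8639), P2=(136.2932,166.3565); sampled at t=k/5. Machine vertices: (84.6536,24.3661) → (97.6695,26.5453) → (109.3414,26.9519) → (119.6694,25.5861) → (128.6533,22.4478) → (136.2932,17.5370). Open path.

**Shape 6** — `<circle>` circle, stroke `#008000` → engrave (S229, F4889). Machine vertices: (88.5349,137.4879) → (82.9972,154.5311) → (68.4994,165.0644) → (50.5790,165.0644) → (36.0812,154.5311) → (30.5435,137.4879) → (36.0812,120.4447) → (50.5790,109.9114) → (68.4994,109.9114) → (82.9972,120.4447) → (88.5349,137.4879). Closed: final G1 returns to the first vertex.

**Shape 7** — `<polygon>` closed polygon, stroke `#ff0000` → score (S582, F1355). Machine vertices: (119.4315,92.8064) → (128.3172,177.9613) → (141.2264,120.8123) → (119.4315,92.8064). Closed: final G1 returns to the first vertex.

G21
G90
G0 X65.4336 Y167.5972
M4 S229
G1 X117.1999 Y167.5972 F4889
G1 X117.1999 Y87.5362
G1 X65.4336 Y87.5362
G1 X65.4336 Y167.5972
M5
G0 X120.3877 Y172.0859
M4 S229
G1 X30.1073 Y14.8913 F4889
M5
G0 X65.8295 Y38.2860
M4 S953
G1 X53.0666 Y47.4851 F968
G1 X42.4319 Y54.3388
G1 X33.9252 Y58.8472
G1 X27.5467 Y61.0103
G1 X23.2962 Y60.8281
M5
G0 X94.8173 Y65.1899
M4 S953
G1 X175.0589 Y30.9962 F968
G1 X60.6013 Y151.4911
G1 X48.3357 Y37.3158
G1 X145.8127 Y127.4522
M5
G0 X84.6536 Y24.3661
M4 S953
G1 X97.6695 Y26.5453 F968
G1 X109.3414 Y26.9519
G1 X119.6694 Y25.5861
G1 X128.6533 Y22.4478
G1 X136.2932 Y17.5370
M5
G0 X88.5349 Y137.4879
M4 S229
G1 X82.9972 Y154.5311 F4889
G1 X68.4994 Y165.0644
G1 X50.5790 Y165.0644
G1 X36.0812 Y154.5311
G1 X30.5435 Y137.4879
G1 X36.0812 Y120.4447
G1 X50.5790 Y109.9114
G1 X68.4994 Y109.9114
G1 X82.9972 Y120.4447
G1 X88.5349 Y137.4879
M5
G0 X119.4315 Y92.8064
M4 S582
G1 X128.3172 Y177.9613 F1355
G1 X141.2264 Y120.8123
G1 X119.4315 Y92.8064
M5
G0 X0.0000 Y0.0000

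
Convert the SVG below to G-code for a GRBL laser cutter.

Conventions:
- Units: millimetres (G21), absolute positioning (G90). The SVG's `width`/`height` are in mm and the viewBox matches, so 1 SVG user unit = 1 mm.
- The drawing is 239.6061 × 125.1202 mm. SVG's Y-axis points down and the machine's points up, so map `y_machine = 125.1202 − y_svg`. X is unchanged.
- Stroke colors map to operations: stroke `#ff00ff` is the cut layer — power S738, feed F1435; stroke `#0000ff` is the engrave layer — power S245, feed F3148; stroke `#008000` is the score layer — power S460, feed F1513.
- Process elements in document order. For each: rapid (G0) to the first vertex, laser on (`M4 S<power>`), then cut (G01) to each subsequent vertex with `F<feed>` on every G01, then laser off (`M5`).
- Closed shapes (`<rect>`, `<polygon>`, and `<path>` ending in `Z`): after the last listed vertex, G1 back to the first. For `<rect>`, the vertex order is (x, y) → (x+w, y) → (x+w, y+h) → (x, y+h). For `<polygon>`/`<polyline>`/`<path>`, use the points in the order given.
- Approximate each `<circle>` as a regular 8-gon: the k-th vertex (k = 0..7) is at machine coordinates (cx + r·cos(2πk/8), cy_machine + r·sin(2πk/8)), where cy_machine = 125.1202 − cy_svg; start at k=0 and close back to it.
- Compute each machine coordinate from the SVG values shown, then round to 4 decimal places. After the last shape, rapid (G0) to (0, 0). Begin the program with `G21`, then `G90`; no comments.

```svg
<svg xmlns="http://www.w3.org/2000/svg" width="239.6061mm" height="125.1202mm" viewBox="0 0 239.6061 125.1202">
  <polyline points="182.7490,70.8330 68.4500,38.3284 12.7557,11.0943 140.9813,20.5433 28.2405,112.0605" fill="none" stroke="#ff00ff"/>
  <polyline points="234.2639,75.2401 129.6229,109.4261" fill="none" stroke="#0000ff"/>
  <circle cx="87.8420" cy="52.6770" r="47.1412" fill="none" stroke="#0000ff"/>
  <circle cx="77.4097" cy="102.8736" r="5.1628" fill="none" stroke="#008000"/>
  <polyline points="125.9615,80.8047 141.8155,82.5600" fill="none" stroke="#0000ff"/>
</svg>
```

G21
G90
G0 X182.7490 Y54.2872
M4 S738
G01 X68.4500 Y86.7918 F1435
G01 X12.7557 Y114.0259 F1435
G01 X140.9813 Y104.5769 F1435
G01 X28.2405 Y13.0597 F1435
M5
G0 X234.2639 Y49.8801
M4 S245
G01 X129.6229 Y15.6941 F3148
M5
G0 X134.9832 Y72.4432
M4 S245
G01 X121.1759 Y105.7771 F3148
G01 X87.8420 Y119.5844 F3148
G01 X54.5081 Y105.7771 F3148
G01 X40.7008 Y72.4432 F3148
G01 X54.5081 Y39.1093 F3148
G01 X87.8420 Y25.3020 F3148
G01 X121.1759 Y39.1093 F3148
G01 X134.9832 Y72.4432 F3148
M5
G0 X82.5725 Y22.2466
M4 S460
G01 X81.0604 Y25.8973 F1513
G01 X77.4097 Y27.4094 F1513
G01 X73.7590 Y25.8973 F1513
G01 X72.2469 Y22.2466 F1513
G01 X73.7590 Y18.5959 F1513
G01 X77.4097 Y17.0838 F1513
G01 X81.0604 Y18.5959 F1513
G01 X82.5725 Y22.2466 F1513
M5
G0 X125.9615 Y44.3155
M4 S245
G01 X141.8155 Y42.5602 F3148
M5
G0 X0.0000 Y0.0000

1 u = 1 mm; y_m = 125.1202 − y.

[1] `<polyline>` open polyline, #ff00ff→cut S738 F1435: (182.7490,54.2872) → (68.4500,86.7918) → (12.7557,114.0259) → (140.9813,104.5769) → (28.2405,13.0597)

[2] `<polyline>` line segment, #0000ff→engrave S245 F3148: (234.2639,49.8801) → (129.6229,15.6941)

[3] `<circle>` circle, #0000ff→engrave S245 F3148: (134.9832,72.4432) → (121.1759,105.7771) → (87.8420,119.5844) → (54.5081,105.7771) → (40.7008,72.4432) → (54.5081,39.1093) → (87.8420,25.3020) → (121.1759,39.1093) → (134.9832,72.4432) (closed)

[4] `<circle>` circle, #008000→score S460 F1513: (82.5725,22.2466) → (81.0604,25.8973) → (77.4097,27.4094) → (73.7590,25.8973) → (72.2469,22.2466) → (73.7590,18.5959) → (77.4097,17.0838) → (81.0604,18.5959) → (82.5725,22.2466) (closed)

[5] `<polyline>` line segment, #0000ff→engrave S245 F3148: (125.9615,44.3155) → (141.8155,42.5602)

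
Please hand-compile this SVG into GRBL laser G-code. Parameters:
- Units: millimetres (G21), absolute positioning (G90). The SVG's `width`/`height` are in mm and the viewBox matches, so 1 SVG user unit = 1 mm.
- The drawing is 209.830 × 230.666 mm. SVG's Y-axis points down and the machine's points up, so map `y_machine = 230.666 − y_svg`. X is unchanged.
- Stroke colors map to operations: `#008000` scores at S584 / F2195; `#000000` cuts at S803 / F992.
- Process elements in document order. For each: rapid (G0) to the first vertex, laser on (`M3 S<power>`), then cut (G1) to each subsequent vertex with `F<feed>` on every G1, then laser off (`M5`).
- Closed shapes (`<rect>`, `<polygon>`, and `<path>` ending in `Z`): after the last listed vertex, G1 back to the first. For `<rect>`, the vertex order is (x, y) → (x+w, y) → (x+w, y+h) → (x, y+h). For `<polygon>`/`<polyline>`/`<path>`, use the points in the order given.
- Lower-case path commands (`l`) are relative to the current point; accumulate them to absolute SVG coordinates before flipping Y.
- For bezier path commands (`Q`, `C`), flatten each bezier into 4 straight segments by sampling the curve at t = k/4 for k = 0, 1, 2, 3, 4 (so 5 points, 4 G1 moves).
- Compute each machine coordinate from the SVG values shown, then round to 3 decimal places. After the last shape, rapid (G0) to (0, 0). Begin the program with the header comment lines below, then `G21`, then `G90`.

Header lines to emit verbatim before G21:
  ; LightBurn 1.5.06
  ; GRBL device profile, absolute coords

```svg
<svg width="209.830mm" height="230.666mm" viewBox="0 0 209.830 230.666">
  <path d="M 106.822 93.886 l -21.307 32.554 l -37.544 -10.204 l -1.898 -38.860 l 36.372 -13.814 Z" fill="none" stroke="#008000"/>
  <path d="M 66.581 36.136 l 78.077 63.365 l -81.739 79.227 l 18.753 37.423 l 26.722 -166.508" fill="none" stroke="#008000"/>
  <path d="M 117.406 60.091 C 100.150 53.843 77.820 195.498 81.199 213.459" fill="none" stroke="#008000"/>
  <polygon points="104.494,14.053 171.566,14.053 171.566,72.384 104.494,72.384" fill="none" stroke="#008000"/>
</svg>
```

; LightBurn 1.5.06
; GRBL device profile, absolute coords
G21
G90
G0 X106.822 Y136.780
M3 S584
G1 X85.515 Y104.226 F2195
G1 X47.971 Y114.430 F2195
G1 X46.073 Y153.290 F2195
G1 X82.445 Y167.104 F2195
G1 X106.822 Y136.780 F2195
M5
G0 X66.581 Y194.530
M3 S584
G1 X144.658 Y131.165 F2195
G1 X62.919 Y51.938 F2195
G1 X81.672 Y14.515 F2195
G1 X108.394 Y181.023 F2195
M5
G0 X117.406 Y170.575
M3 S584
G1 X103.994 Y151.773 F2195
G1 X91.564 Y102.969 F2195
G1 X83.004 Y49.627 F2195
G1 X81.199 Y17.207 F2195
M5
G0 X104.494 Y216.613
M3 S584
G1 X171.566 Y216.613 F2195
G1 X171.566 Y158.282 F2195
G1 X104.494 Y158.282 F2195
G1 X104.494 Y216.613 F2195
M5
G0 X0.000 Y0.000

Since the viewBox matches the mm dimensions, user units are millimetres directly. The only transform is the Y-flip y_m = 230.666 − y_svg.

Shape 1 is a regular polygon drawn with `<path>`. Its stroke #008000 means score at S584, F2195. After flipping Y the toolpath is (106.822,136.780) → (85.515,104.226) → (47.971,114.430) → (46.073,153.290) → (82.445,167.104) → (106.822,136.780), returning to the start.

Shape 2 is a open polyline drawn with `<path>`. Its stroke #008000 means score at S584, F2195. After flipping Y the toolpath is (66.581,194.530) → (144.658,131.165) → (62.919,51.938) → (81.672,14.515) → (108.394,181.023).

Shape 3 is a cubic bezier drawn with `<path>`. Its stroke #008000 means score at S584, F2195. After flipping Y the toolpath is (117.406,170.575) → (103.994,151.773) → (91.564,102.969) → (83.004,49.627) → (81.199,17.207).

Shape 4 is a rectangle drawn with `<polygon>`. Its stroke #008000 means score at S584, F2195. After flipping Y the toolpath is (104.494,216.613) → (171.566,216.613) → (171.566,158.282) → (104.494,158.282) → (104.494,216.613), returning to the start.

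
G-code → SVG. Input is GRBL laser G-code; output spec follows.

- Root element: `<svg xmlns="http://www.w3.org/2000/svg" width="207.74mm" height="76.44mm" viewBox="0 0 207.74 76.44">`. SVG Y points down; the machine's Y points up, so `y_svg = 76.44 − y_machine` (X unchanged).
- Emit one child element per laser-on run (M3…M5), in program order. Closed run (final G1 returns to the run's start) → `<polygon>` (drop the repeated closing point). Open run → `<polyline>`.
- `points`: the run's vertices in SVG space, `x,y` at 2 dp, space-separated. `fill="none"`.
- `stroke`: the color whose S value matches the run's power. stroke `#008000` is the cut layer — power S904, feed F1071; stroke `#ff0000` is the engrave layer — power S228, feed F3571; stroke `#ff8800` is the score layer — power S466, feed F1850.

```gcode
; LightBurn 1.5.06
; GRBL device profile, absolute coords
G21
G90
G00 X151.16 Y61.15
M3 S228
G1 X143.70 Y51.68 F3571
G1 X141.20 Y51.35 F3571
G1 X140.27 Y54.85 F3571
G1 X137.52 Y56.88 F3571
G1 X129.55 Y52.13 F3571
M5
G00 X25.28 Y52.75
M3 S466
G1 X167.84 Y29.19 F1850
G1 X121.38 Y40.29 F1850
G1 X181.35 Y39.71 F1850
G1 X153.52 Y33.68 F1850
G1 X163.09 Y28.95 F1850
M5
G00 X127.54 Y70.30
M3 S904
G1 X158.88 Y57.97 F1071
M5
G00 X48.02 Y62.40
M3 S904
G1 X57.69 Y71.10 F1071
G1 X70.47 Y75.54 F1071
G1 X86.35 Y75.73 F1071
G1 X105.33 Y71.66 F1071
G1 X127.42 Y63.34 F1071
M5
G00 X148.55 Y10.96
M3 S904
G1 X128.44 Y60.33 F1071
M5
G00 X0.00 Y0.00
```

Each laser-on run becomes one SVG element. Flip Y back into SVG space with y_svg = 76.44 − y_machine.

Run 1: the run's S228 means `#ff0000` (engrave). The run is open, so emit a `<polyline>` with points (Y-flipped): 151.16,15.29 143.70,24.76 141.20,25.09 140.27,21.59 137.52,19.56 129.55,24.31.

Run 2: S466 ⇒ score layer `#ff8800`. The run is open, so emit a `<polyline>` with points (Y-flipped): 25.28,23.69 167.84,47.25 121.38,36.15 181.35,36.73 153.52,42.76 163.09,47.49.

Run 3: the run's S904 means `#008000` (cut). The run is open, so emit a `<polyline>` with points (Y-flipped): 127.54,6.14 158.88,18.47.

Run 4: S904 ⇒ cut layer `#008000`. The run is open, so emit a `<polyline>` with points (Y-flipped): 48.02,14.04 57.69,5.34 70.47,0.90 86.35,0.71 105.33,4.78 127.42,13.10.

Run 5: S904 ⇒ cut layer `#008000`. The run is open, so emit a `<polyline>` with points (Y-flipped): 148.55,65.48 128.44,16.11.

<svg xmlns="http://www.w3.org/2000/svg" width="207.74mm" height="76.44mm" viewBox="0 0 207.74 76.44">
  <polyline points="151.16,15.29 143.70,24.76 141.20,25.09 140.27,21.59 137.52,19.56 129.55,24.31" fill="none" stroke="#ff0000"/>
  <polyline points="25.28,23.69 167.84,47.25 121.38,36.15 181.35,36.73 153.52,42.76 163.09,47.49" fill="none" stroke="#ff8800"/>
  <polyline points="127.54,6.14 158.88,18.47" fill="none" stroke="#008000"/>
  <polyline points="48.02,14.04 57.69,5.34 70.47,0.90 86.35,0.71 105.33,4.78 127.42,13.10" fill="none" stroke="#008000"/>
  <polyline points="148.55,65.48 128.44,16.11" fill="none" stroke="#008000"/>
</svg>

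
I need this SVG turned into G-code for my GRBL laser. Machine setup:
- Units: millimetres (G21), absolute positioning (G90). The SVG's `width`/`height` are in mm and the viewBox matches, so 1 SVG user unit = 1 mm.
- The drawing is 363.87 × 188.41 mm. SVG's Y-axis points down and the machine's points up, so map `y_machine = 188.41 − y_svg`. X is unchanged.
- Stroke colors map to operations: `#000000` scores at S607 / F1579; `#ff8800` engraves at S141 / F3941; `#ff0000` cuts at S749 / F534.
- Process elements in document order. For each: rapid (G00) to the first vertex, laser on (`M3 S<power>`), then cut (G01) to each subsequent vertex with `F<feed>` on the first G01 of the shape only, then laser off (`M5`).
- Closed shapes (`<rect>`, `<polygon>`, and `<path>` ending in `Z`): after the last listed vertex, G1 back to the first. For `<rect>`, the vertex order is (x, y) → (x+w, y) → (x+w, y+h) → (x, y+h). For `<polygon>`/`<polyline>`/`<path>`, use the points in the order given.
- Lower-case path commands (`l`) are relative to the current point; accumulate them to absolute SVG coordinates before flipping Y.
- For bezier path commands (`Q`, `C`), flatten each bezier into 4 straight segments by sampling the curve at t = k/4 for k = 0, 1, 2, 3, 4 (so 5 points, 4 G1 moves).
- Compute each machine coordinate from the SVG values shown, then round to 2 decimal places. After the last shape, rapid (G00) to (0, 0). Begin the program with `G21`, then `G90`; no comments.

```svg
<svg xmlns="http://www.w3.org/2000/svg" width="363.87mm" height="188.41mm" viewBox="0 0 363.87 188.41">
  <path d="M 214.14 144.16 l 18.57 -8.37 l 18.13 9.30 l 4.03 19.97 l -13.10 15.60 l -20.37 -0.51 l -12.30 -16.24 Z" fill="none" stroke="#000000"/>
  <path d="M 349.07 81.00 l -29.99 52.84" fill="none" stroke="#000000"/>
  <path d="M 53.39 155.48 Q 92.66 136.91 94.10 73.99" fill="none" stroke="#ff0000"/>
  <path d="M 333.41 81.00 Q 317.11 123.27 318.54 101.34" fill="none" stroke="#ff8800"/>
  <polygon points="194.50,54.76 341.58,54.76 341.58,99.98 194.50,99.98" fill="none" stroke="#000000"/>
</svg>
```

G21
G90
G00 X214.14 Y44.25
M3 S607
G01 X232.71 Y52.62 F1579
G01 X250.84 Y43.32
G01 X254.87 Y23.35
G01 X241.77 Y7.75
G01 X221.40 Y8.26
G01 X209.10 Y24.50
G01 X214.14 Y44.25
M5
G00 X349.07 Y107.41
M3 S607
G01 X319.08 Y54.57 F1579
M5
G00 X53.39 Y32.93
M3 S749
G01 X70.66 Y44.99 F534
G01 X83.20 Y62.59
G01 X91.02 Y85.73
G01 X94.10 Y114.42
M5
G00 X333.41 Y107.41
M3 S141
G01 X326.37 Y90.29 F3941
G01 X321.54 Y81.19
G01 X318.93 Y80.12
G01 X318.54 Y87.07
M5
G00 X194.50 Y133.65
M3 S607
G01 X341.58 Y133.65 F1579
G01 X341.58 Y88.43
G01 X194.50 Y88.43
G01 X194.50 Y133.65
M5
G00 X0.00 Y0.00

viewBox `0 0 363.87 188.41` with mm width/height → 1 unit = 1 mm. Flip: y_m = 188.41 − y_svg.

**Shape 1** — `<path>` regular polygon, stroke `#000000` → score (S607, F1579). Machine vertices: (214.14,44.25) → (232.71,52.62) → (250.84,43.32) → (254.87,23.35) → (241.77,7.75) → (221.40,8.26) → (209.10,24.50) → (214.14,44.25). Closed: final G1 returns to the first vertex.

**Shape 2** — `<path>` line segment, stroke `#000000` → score (S607, F1579). Machine vertices: (349.07,107.41) → (319.08,54.57). Open path.

**Shape 3** — `<path>` quadratic bezier, stroke `#ff0000` → cut (S749, F534). Control points (SVG): P0=(53.39,155.48), P1=(92.66,136.91), P2=(94.10,73.99); sampled at t=k/4. Machine vertices: (53.39,32.93) → (70.66,44.99) → (83.20,62.59) → (91.02,85.73) → (94.10,114.42). Open path.

**Shape 4** — `<path>` quadratic bezier, stroke `#ff8800` → engrave (S141, F3941). Control points (SVG): P0=(333.41,81.00), P1=(317.11,123.27), P2=(318.54,101.34); sampled at t=k/4. Machine vertices: (333.41,107.41) → (326.37,90.29) → (321.54,81.19) → (318.93,80.12) → (318.54,87.07). Open path.

**Shape 5** — `<polygon>` rectangle, stroke `#000000` → score (S607, F1579). Machine vertices: (194.50,133.65) → (341.58,133.65) → (341.58,88.43) → (194.50,88.43) → (194.50,133.65). Closed: final G1 returns to the first vertex.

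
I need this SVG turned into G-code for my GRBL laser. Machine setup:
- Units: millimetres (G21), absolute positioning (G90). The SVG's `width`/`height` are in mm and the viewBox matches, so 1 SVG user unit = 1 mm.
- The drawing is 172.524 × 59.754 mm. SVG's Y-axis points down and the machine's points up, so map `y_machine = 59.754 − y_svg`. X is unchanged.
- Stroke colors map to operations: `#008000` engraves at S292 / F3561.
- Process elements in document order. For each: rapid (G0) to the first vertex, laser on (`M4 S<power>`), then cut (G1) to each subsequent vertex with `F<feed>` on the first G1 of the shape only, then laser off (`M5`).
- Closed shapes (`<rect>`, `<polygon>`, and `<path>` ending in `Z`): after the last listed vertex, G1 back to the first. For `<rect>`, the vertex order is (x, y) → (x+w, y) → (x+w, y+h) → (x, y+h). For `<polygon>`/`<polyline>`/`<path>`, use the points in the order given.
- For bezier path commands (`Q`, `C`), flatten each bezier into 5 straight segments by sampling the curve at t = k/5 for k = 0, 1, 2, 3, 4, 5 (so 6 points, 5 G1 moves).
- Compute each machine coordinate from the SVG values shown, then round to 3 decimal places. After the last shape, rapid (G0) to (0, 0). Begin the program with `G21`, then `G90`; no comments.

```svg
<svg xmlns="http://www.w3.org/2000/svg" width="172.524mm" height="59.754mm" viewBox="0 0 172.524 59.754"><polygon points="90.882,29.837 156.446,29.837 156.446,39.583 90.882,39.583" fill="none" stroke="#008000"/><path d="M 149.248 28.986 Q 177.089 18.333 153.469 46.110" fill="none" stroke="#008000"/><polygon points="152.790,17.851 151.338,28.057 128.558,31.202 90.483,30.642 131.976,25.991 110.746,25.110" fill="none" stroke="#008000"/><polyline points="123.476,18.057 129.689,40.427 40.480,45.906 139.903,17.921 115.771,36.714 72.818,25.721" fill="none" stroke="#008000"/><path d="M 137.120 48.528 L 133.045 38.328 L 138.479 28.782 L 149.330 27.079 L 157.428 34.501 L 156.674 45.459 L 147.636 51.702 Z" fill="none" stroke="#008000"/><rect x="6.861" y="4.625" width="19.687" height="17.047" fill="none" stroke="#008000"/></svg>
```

1 u = 1 mm; y_m = 59.754 − y.

[1] `<polygon>` rectangle, #008000→engrave S292 F3561: (90.882,29.917) → (156.446,29.917) → (156.446,20.171) → (90.882,20.171) → (90.882,29.917) (closed)

[2] `<path>` quadratic bezier, #008000→engrave S292 F3561: (149.248,30.768) → (158.326,33.492) → (163.287,33.142) → (164.131,29.717) → (160.859,23.218) → (153.469,13.644)

[3] `<polygon>` closed polygon, #008000→engrave S292 F3561: (152.790,41.903) → (151.338,31.697) → (128.558,28.552) → (90.483,29.112) → (131.976,33.763) → (110.746,34.644) → (152.790,41.903) (closed)

[4] `<polyline>` open polyline, #008000→engrave S292 F3561: (123.476,41.697) → (129.689,19.327) → (40.480,13.848) → (139.903,41.833) → (115.771,23.040) → (72.818,34.033)

[5] `<path>` regular polygon, #008000→engrave S292 F3561: (137.120,11.226) → (133.045,21.426) → (138.479,30.972) → (149.330,32.675) → (157.428,25.253) → (156.674,14.295) → (147.636,8.052) → (137.120,11.226) (closed)

[6] `<rect>` rectangle, #008000→engrave S292 F3561: (6.861,55.129) → (26.548,55.129) → (26.548,38.082) → (6.861,38.082) → (6.861,55.129) (closed)

G21
G90
G0 X90.882 Y29.917
M4 S292
G1 X156.446 Y29.917 F3561
G1 X156.446 Y20.171
G1 X90.882 Y20.171
G1 X90.882 Y29.917
M5
G0 X149.248 Y30.768
M4 S292
G1 X158.326 Y33.492 F3561
G1 X163.287 Y33.142
G1 X164.131 Y29.717
G1 X160.859 Y23.218
G1 X153.469 Y13.644
M5
G0 X152.790 Y41.903
M4 S292
G1 X151.338 Y31.697 F3561
G1 X128.558 Y28.552
G1 X90.483 Y29.112
G1 X131.976 Y33.763
G1 X110.746 Y34.644
G1 X152.790 Y41.903
M5
G0 X123.476 Y41.697
M4 S292
G1 X129.689 Y19.327 F3561
G1 X40.480 Y13.848
G1 X139.903 Y41.833
G1 X115.771 Y23.040
G1 X72.818 Y34.033
M5
G0 X137.120 Y11.226
M4 S292
G1 X133.045 Y21.426 F3561
G1 X138.479 Y30.972
G1 X149.330 Y32.675
G1 X157.428 Y25.253
G1 X156.674 Y14.295
G1 X147.636 Y8.052
G1 X137.120 Y11.226
M5
G0 X6.861 Y55.129
M4 S292
G1 X26.548 Y55.129 F3561
G1 X26.548 Y38.082
G1 X6.861 Y38.082
G1 X6.861 Y55.129
M5
G0 X0.000 Y0.000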